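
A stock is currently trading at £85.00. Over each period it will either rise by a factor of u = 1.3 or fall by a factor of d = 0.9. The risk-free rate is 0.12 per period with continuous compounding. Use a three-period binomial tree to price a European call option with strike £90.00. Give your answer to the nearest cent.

Risk-neutral probability p = (e^0.12 − 0.9)/(1.3 − 0.9) = 0.2275/0.4000 = 0.5687
Terminal stock prices: S_uuu = 186.7, S_uud = 129.3, S_udd = 89.51, S_ddd = 61.97
Terminal payoffs (S − K): max(96.75, 0) = 96.75, max(39.28, 0) = 39.28, max(-0.495, 0) = 0, max(-28.03, 0) = 0
Node uu (S = 143.7): V_uu = e^(−0.12)·[0.5687·96.7450 + 0.4313·39.2850] = 63.8272
Node ud (S = 99.45): V_ud = e^(−0.12)·[0.5687·39.2850 + 0.4313·0.0000] = 19.8165
Node dd (S = 68.85): V_dd = e^(−0.12)·[0.5687·0.0000 + 0.4313·0.0000] = 0.0000
Node u (S = 110.5): V_u = e^(−0.12)·[0.5687·63.8272 + 0.4313·19.8165] = 39.7759
Node d (S = 76.5): V_d = e^(−0.12)·[0.5687·19.8165 + 0.4313·0.0000] = 9.9960
Node 0 (S = 85): V_0 = e^(−0.12)·[0.5687·39.7759 + 0.4313·9.9960] = 23.8875

£23.89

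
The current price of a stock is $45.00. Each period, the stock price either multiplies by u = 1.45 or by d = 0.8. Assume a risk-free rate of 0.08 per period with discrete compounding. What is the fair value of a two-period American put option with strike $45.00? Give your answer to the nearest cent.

$4.74

Risk-neutral probability p = (1 + 0.08 − 0.8)/(1.45 − 0.8) = 0.2800/0.6500 = 0.4308
Terminal stock prices: S_uu = 94.61, S_ud = 52.2, S_dd = 28.8
Terminal payoffs (K − S): max(-49.61, 0) = 0, max(-7.2, 0) = 0, max(16.2, 0) = 16.2
Node u (S = 65.25): continuation = 1/1.08·[0.4308·0.0000 + 0.5692·0.0000] = 0.0000; exercise value = 0.0000 ≤ continuation, so V_u = 0.0000
Node d (S = 36): continuation = 1/1.08·[0.4308·0.0000 + 0.5692·16.2000] = 8.5385; exercise value = 9.0000 > continuation, so V_d = 9.0000 (exercise)
Node 0 (S = 45): continuation = 1/1.08·[0.4308·0.0000 + 0.5692·9.0000] = 4.7436; exercise value = 0.0000 ≤ continuation, so V_0 = 4.7436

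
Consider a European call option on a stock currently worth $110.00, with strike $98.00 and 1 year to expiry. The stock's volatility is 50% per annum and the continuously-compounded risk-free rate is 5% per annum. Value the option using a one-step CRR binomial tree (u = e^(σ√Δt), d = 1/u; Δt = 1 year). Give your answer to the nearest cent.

$33.84

CRR parameters: u = e^(σ√Δt) = e^(0.5·√1) = 1.6487, d = 1/u = 0.6065
Per-period rate: rΔt = 0.05·1 = 0.05, so R = e^0.05 = 1.0513
Risk-neutral probability p = (e^0.05 − 0.6065)/(1.6487 − 0.6065) = 0.4447/1.0422 = 0.4267
Terminal stock prices: S_u = 181.4, S_d = 66.72
Terminal payoffs (S − K): max(83.36, 0) = 83.36, max(-31.28, 0) = 0
Node 0 (S = 110): V_0 = e^(−0.05)·[0.4267·83.3593 + 0.5733·0.0000] = 33.8376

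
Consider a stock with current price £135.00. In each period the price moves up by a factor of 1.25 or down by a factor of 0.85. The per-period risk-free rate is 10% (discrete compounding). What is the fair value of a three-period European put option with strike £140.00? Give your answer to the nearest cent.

£5.84

Risk-neutral probability p = (1 + 0.1 − 0.85)/(1.25 − 0.85) = 0.2500/0.4000 = 0.6250
Terminal stock prices: S_uuu = 263.7, S_uud = 179.3, S_udd = 121.9, S_ddd = 82.91
Terminal payoffs (K − S): max(-123.7, 0) = 0, max(-39.3, 0) = 0, max(18.08, 0) = 18.08, max(57.09, 0) = 57.09
Node uu (S = 210.9): V_uu = 1/1.1·[0.6250·0.0000 + 0.3750·0.0000] = 0.0000
Node ud (S = 143.4): V_ud = 1/1.1·[0.6250·0.0000 + 0.3750·18.0781] = 6.1630
Node dd (S = 97.54): V_dd = 1/1.1·[0.6250·18.0781 + 0.3750·57.0931] = 29.7352
Node u (S = 168.8): V_u = 1/1.1·[0.6250·0.0000 + 0.3750·6.1630] = 2.1010
Node d (S = 114.8): V_d = 1/1.1·[0.6250·6.1630 + 0.3750·29.7352] = 13.6387
Node 0 (S = 135): V_0 = 1/1.1·[0.6250·2.1010 + 0.3750·13.6387] = 5.8433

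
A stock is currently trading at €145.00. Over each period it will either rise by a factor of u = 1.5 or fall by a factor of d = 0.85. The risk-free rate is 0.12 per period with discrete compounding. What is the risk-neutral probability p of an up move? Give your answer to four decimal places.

p = 0.4154

Risk-neutral probability p = (1 + 0.12 − 0.85)/(1.5 − 0.85) = 0.2700/0.6500 = 0.4154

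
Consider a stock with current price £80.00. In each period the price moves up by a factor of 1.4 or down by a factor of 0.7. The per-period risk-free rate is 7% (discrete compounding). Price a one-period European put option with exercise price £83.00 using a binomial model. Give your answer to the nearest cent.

Risk-neutral probability p = (1 + 0.07 − 0.7)/(1.4 − 0.7) = 0.3700/0.7000 = 0.5286
Terminal stock prices: S_u = 112, S_d = 56
Terminal payoffs (K − S): max(-29, 0) = 0, max(27, 0) = 27
Node 0 (S = 80): V_0 = 1/1.07·[0.5286·0.0000 + 0.4714·27.0000] = 11.8959

£11.90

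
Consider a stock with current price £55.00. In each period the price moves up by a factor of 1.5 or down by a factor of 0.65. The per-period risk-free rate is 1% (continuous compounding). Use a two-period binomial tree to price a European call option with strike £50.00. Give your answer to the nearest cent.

Risk-neutral probability p = (e^0.01 − 0.65)/(1.5 − 0.65) = 0.3601/0.8500 = 0.4236
Terminal stock prices: S_uu = 123.8, S_ud = 53.62, S_dd = 23.24
Terminal payoffs (S − K): max(73.75, 0) = 73.75, max(3.625, 0) = 3.625, max(-26.76, 0) = 0
Node u (S = 82.5): V_u = e^(−0.01)·[0.4236·73.7500 + 0.5764·3.6250] = 32.9975
Node d (S = 35.75): V_d = e^(−0.01)·[0.4236·3.6250 + 0.5764·0.0000] = 1.5202
Node 0 (S = 55): V_0 = e^(−0.01)·[0.4236·32.9975 + 0.5764·1.5202] = 14.7058

£14.71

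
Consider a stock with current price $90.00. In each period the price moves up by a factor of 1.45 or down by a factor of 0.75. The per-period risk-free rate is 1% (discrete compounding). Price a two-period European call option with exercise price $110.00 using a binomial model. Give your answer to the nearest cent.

$10.71

Risk-neutral probability p = (1 + 0.01 − 0.75)/(1.45 − 0.75) = 0.2600/0.7000 = 0.3714
Terminal stock prices: S_uu = 189.2, S_ud = 97.88, S_dd = 50.62
Terminal payoffs (S − K): max(79.22, 0) = 79.22, max(-12.12, 0) = 0, max(-59.38, 0) = 0
Node u (S = 130.5): V_u = 1/1.01·[0.3714·79.2250 + 0.6286·0.0000] = 29.1351
Node d (S = 67.5): V_d = 1/1.01·[0.3714·0.0000 + 0.6286·0.0000] = 0.0000
Node 0 (S = 90): V_0 = 1/1.01·[0.3714·29.1351 + 0.6286·0.0000] = 10.7145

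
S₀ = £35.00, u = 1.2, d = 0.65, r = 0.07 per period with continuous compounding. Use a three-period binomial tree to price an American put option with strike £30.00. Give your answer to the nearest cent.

£1.98

Risk-neutral probability p = (e^0.07 − 0.65)/(1.2 − 0.65) = 0.4225/0.5500 = 0.7682
Terminal stock prices: S_uuu = 60.48, S_uud = 32.76, S_udd = 17.75, S_ddd = 9.612
Terminal payoffs (K − S): max(-30.48, 0) = 0, max(-2.76, 0) = 0, max(12.25, 0) = 12.25, max(20.39, 0) = 20.39
Node uu (S = 50.4): continuation = e^(−0.07)·[0.7682·0.0000 + 0.2318·0.0000] = 0.0000; exercise value = 0.0000 ≤ continuation, so V_uu = 0.0000
Node ud (S = 27.3): continuation = e^(−0.07)·[0.7682·0.0000 + 0.2318·12.2550] = 2.6487; exercise value = 2.7000 > continuation, so V_ud = 2.7000 (exercise)
Node dd (S = 14.79): continuation = e^(−0.07)·[0.7682·12.2550 + 0.2318·20.3881] = 13.1843; exercise value = 15.2125 > continuation, so V_dd = 15.2125 (exercise)
Node u (S = 42): continuation = e^(−0.07)·[0.7682·0.0000 + 0.2318·2.7000] = 0.5836; exercise value = 0.0000 ≤ continuation, so V_u = 0.5836
Node d (S = 22.75): continuation = e^(−0.07)·[0.7682·2.7000 + 0.2318·15.2125] = 5.2218; exercise value = 7.2500 > continuation, so V_d = 7.2500 (exercise)
Node 0 (S = 35): continuation = e^(−0.07)·[0.7682·0.5836 + 0.2318·7.2500] = 1.9849; exercise value = 0.0000 ≤ continuation, so V_0 = 1.9849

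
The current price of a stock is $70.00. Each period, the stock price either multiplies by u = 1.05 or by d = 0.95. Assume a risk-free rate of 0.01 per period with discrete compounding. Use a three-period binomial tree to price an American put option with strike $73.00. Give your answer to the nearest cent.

Risk-neutral probability p = (1 + 0.01 − 0.95)/(1.05 − 0.95) = 0.0600/0.1000 = 0.6000
Terminal stock prices: S_uuu = 81.03, S_uud = 73.32, S_udd = 66.33, S_ddd = 60.02
Terminal payoffs (K − S): max(-8.034, 0) = 0, max(-0.3162, 0) = 0, max(6.666, 0) = 6.666, max(12.98, 0) = 12.98
Node uu (S = 77.17): continuation = 1/1.01·[0.6000·0.0000 + 0.4000·0.0000] = 0.0000; exercise value = 0.0000 ≤ continuation, so V_uu = 0.0000
Node ud (S = 69.83): continuation = 1/1.01·[0.6000·0.0000 + 0.4000·6.6663] = 2.6401; exercise value = 3.1750 > continuation, so V_ud = 3.1750 (exercise)
Node dd (S = 63.17): continuation = 1/1.01·[0.6000·6.6663 + 0.4000·12.9838] = 9.1022; exercise value = 9.8250 > continuation, so V_dd = 9.8250 (exercise)
Node u (S = 73.5): continuation = 1/1.01·[0.6000·0.0000 + 0.4000·3.1750] = 1.2574; exercise value = 0.0000 ≤ continuation, so V_u = 1.2574
Node d (S = 66.5): continuation = 1/1.01·[0.6000·3.1750 + 0.4000·9.8250] = 5.7772; exercise value = 6.5000 > continuation, so V_d = 6.5000 (exercise)
Node 0 (S = 70): continuation = 1/1.01·[0.6000·1.2574 + 0.4000·6.5000] = 3.3212; exercise value = 3.0000 ≤ continuation, so V_0 = 3.3212

$3.32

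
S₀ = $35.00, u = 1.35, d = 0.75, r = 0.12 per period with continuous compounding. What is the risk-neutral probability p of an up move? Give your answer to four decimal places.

p = 0.6292

Risk-neutral probability p = (e^0.12 − 0.75)/(1.35 − 0.75) = 0.3775/0.6000 = 0.6292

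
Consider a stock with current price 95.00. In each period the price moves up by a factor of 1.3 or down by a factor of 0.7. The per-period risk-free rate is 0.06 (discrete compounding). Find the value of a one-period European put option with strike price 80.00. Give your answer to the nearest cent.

5.09

Risk-neutral probability p = (1 + 0.06 − 0.7)/(1.3 − 0.7) = 0.3600/0.6000 = 0.6000
Terminal stock prices: S_u = 123.5, S_d = 66.5
Terminal payoffs (K − S): max(-43.5, 0) = 0, max(13.5, 0) = 13.5
Node 0 (S = 95): V_0 = 1/1.06·[0.6000·0.0000 + 0.4000·13.5000] = 5.0943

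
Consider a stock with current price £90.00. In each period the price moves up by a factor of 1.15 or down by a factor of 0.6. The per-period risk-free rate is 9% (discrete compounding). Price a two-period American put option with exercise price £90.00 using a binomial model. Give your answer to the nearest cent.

Risk-neutral probability p = (1 + 0.09 − 0.6)/(1.15 − 0.6) = 0.4900/0.5500 = 0.8909
Terminal stock prices: S_uu = 119, S_ud = 62.1, S_dd = 32.4
Terminal payoffs (K − S): max(-29.02, 0) = 0, max(27.9, 0) = 27.9, max(57.6, 0) = 57.6
Node u (S = 103.5): continuation = 1/1.09·[0.8909·0.0000 + 0.1091·27.9000] = 2.7923; exercise value = 0.0000 ≤ continuation, so V_u = 2.7923
Node d (S = 54): continuation = 1/1.09·[0.8909·27.9000 + 0.1091·57.6000] = 28.5688; exercise value = 36.0000 > continuation, so V_d = 36.0000 (exercise)
Node 0 (S = 90): continuation = 1/1.09·[0.8909·2.7923 + 0.1091·36.0000] = 5.8853; exercise value = 0.0000 ≤ continuation, so V_0 = 5.8853

£5.89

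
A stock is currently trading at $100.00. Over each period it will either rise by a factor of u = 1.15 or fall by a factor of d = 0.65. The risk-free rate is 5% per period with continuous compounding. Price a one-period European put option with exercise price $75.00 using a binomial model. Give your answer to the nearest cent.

Risk-neutral probability p = (e^0.05 − 0.65)/(1.15 − 0.65) = 0.4013/0.5000 = 0.8025
Terminal stock prices: S_u = 115, S_d = 65
Terminal payoffs (K − S): max(-40, 0) = 0, max(10, 0) = 10
Node 0 (S = 100): V_0 = e^(−0.05)·[0.8025·0.0000 + 0.1975·10.0000] = 1.8783

$1.88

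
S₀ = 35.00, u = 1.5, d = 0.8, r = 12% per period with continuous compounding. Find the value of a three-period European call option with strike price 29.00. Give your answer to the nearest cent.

15.93

Risk-neutral probability p = (e^0.12 − 0.8)/(1.5 − 0.8) = 0.3275/0.7000 = 0.4679
Terminal stock prices: S_uuu = 118.1, S_uud = 63, S_udd = 33.6, S_ddd = 17.92
Terminal payoffs (S − K): max(89.12, 0) = 89.12, max(34, 0) = 34, max(4.6, 0) = 4.6, max(-11.08, 0) = 0
Node uu (S = 78.75): V_uu = e^(−0.12)·[0.4679·89.1250 + 0.5321·34.0000] = 53.0293
Node ud (S = 42): V_ud = e^(−0.12)·[0.4679·34.0000 + 0.5321·4.6000] = 16.2793
Node dd (S = 22.4): V_dd = e^(−0.12)·[0.4679·4.6000 + 0.5321·0.0000] = 1.9088
Node u (S = 52.5): V_u = e^(−0.12)·[0.4679·53.0293 + 0.5321·16.2793] = 29.6878
Node d (S = 28): V_d = e^(−0.12)·[0.4679·16.2793 + 0.5321·1.9088] = 7.6559
Node 0 (S = 35): V_0 = e^(−0.12)·[0.4679·29.6878 + 0.5321·7.6559] = 15.9323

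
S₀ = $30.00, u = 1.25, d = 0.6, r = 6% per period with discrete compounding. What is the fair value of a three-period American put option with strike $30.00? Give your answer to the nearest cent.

$4.92

Risk-neutral probability p = (1 + 0.06 − 0.6)/(1.25 − 0.6) = 0.4600/0.6500 = 0.7077
Terminal stock prices: S_uuu = 58.59, S_uud = 28.12, S_udd = 13.5, S_ddd = 6.48
Terminal payoffs (K − S): max(-28.59, 0) = 0, max(1.875, 0) = 1.875, max(16.5, 0) = 16.5, max(23.52, 0) = 23.52
Node uu (S = 46.88): continuation = 1/1.06·[0.7077·0.0000 + 0.2923·1.8750] = 0.5171; exercise value = 0.0000 ≤ continuation, so V_uu = 0.5171
Node ud (S = 22.5): continuation = 1/1.06·[0.7077·1.8750 + 0.2923·16.5000] = 5.8019; exercise value = 7.5000 > continuation, so V_ud = 7.5000 (exercise)
Node dd (S = 10.8): continuation = 1/1.06·[0.7077·16.5000 + 0.2923·23.5200] = 17.5019; exercise value = 19.2000 > continuation, so V_dd = 19.2000 (exercise)
Node u (S = 37.5): continuation = 1/1.06·[0.7077·0.5171 + 0.2923·7.5000] = 2.4134; exercise value = 0.0000 ≤ continuation, so V_u = 2.4134
Node d (S = 18): continuation = 1/1.06·[0.7077·7.5000 + 0.2923·19.2000] = 10.3019; exercise value = 12.0000 > continuation, so V_d = 12.0000 (exercise)
Node 0 (S = 30): continuation = 1/1.06·[0.7077·2.4134 + 0.2923·12.0000] = 4.9204; exercise value = 0.0000 ≤ continuation, so V_0 = 4.9204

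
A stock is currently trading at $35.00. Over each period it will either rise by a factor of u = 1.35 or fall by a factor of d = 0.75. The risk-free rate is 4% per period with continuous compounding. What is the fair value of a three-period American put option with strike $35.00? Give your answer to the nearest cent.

Risk-neutral probability p = (e^0.04 − 0.75)/(1.35 − 0.75) = 0.2908/0.6000 = 0.4847
Terminal stock prices: S_uuu = 86.11, S_uud = 47.84, S_udd = 26.58, S_ddd = 14.77
Terminal payoffs (K − S): max(-51.11, 0) = 0, max(-12.84, 0) = 0, max(8.422, 0) = 8.422, max(20.23, 0) = 20.23
Node uu (S = 63.79): continuation = e^(−0.04)·[0.4847·0.0000 + 0.5153·0.0000] = 0.0000; exercise value = 0.0000 ≤ continuation, so V_uu = 0.0000
Node ud (S = 35.44): continuation = e^(−0.04)·[0.4847·0.0000 + 0.5153·8.4219] = 4.1698; exercise value = 0.0000 ≤ continuation, so V_ud = 4.1698
Node dd (S = 19.69): continuation = e^(−0.04)·[0.4847·8.4219 + 0.5153·20.2344] = 13.9401; exercise value = 15.3125 > continuation, so V_dd = 15.3125 (exercise)
Node u (S = 47.25): continuation = e^(−0.04)·[0.4847·0.0000 + 0.5153·4.1698] = 2.0645; exercise value = 0.0000 ≤ continuation, so V_u = 2.0645
Node d (S = 26.25): continuation = e^(−0.04)·[0.4847·4.1698 + 0.5153·15.3125] = 9.5231; exercise value = 8.7500 ≤ continuation, so V_d = 9.5231
Node 0 (S = 35): continuation = e^(−0.04)·[0.4847·2.0645 + 0.5153·9.5231] = 5.6764; exercise value = 0.0000 ≤ continuation, so V_0 = 5.6764

$5.68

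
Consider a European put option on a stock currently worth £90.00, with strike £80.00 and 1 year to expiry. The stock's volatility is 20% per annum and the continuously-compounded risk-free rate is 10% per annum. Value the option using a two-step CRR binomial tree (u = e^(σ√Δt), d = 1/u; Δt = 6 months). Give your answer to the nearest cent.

CRR parameters: u = e^(σ√Δt) = e^(0.2·√0.5) = 1.1519, d = 1/u = 0.8681
Per-period rate: rΔt = 0.1·0.5 = 0.05, so R = e^0.05 = 1.0513
Risk-neutral probability p = (e^0.05 − 0.8681)/(1.1519 − 0.8681) = 0.1831/0.2838 = 0.6454
Terminal stock prices: S_uu = 119.4, S_ud = 90, S_dd = 67.83
Terminal payoffs (K − S): max(-39.42, 0) = 0, max(-10, 0) = 0, max(12.17, 0) = 12.17
Node u (S = 103.7): V_u = e^(−0.05)·[0.6454·0.0000 + 0.3546·0.0000] = 0.0000
Node d (S = 78.13): V_d = e^(−0.05)·[0.6454·0.0000 + 0.3546·12.1726] = 4.1062
Node 0 (S = 90): V_0 = e^(−0.05)·[0.6454·0.0000 + 0.3546·4.1062] = 1.3852

£1.39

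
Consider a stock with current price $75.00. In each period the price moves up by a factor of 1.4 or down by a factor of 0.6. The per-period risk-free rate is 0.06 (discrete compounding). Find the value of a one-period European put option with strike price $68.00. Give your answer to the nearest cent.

Risk-neutral probability p = (1 + 0.06 − 0.6)/(1.4 − 0.6) = 0.4600/0.8000 = 0.5750
Terminal stock prices: S_u = 105, S_d = 45
Terminal payoffs (K − S): max(-37, 0) = 0, max(23, 0) = 23
Node 0 (S = 75): V_0 = 1/1.06·[0.5750·0.0000 + 0.4250·23.0000] = 9.2217

$9.22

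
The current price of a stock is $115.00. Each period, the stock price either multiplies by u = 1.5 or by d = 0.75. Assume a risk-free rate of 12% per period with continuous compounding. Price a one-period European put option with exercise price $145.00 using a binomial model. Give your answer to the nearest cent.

Risk-neutral probability p = (e^0.12 − 0.75)/(1.5 − 0.75) = 0.3775/0.7500 = 0.5033
Terminal stock prices: S_u = 172.5, S_d = 86.25
Terminal payoffs (K − S): max(-27.5, 0) = 0, max(58.75, 0) = 58.75
Node 0 (S = 115): V_0 = e^(−0.12)·[0.5033·0.0000 + 0.4967·58.7500] = 25.8798

$25.88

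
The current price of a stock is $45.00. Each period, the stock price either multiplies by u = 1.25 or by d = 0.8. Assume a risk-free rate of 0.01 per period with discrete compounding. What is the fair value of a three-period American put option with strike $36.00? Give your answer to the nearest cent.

$2.01

Risk-neutral probability p = (1 + 0.01 − 0.8)/(1.25 − 0.8) = 0.2100/0.4500 = 0.4667
Terminal stock prices: S_uuu = 87.89, S_uud = 56.25, S_udd = 36, S_ddd = 23.04
Terminal payoffs (K − S): max(-51.89, 0) = 0, max(-20.25, 0) = 0, max(0, 0) = 0, max(12.96, 0) = 12.96
Node uu (S = 70.31): continuation = 1/1.01·[0.4667·0.0000 + 0.5333·0.0000] = 0.0000; exercise value = 0.0000 ≤ continuation, so V_uu = 0.0000
Node ud (S = 45): continuation = 1/1.01·[0.4667·0.0000 + 0.5333·0.0000] = 0.0000; exercise value = 0.0000 ≤ continuation, so V_ud = 0.0000
Node dd (S = 28.8): continuation = 1/1.01·[0.4667·0.0000 + 0.5333·12.9600] = 6.8436; exercise value = 7.2000 > continuation, so V_dd = 7.2000 (exercise)
Node u (S = 56.25): continuation = 1/1.01·[0.4667·0.0000 + 0.5333·0.0000] = 0.0000; exercise value = 0.0000 ≤ continuation, so V_u = 0.0000
Node d (S = 36): continuation = 1/1.01·[0.4667·0.0000 + 0.5333·7.2000] = 3.8020; exercise value = 0.0000 ≤ continuation, so V_d = 3.8020
Node 0 (S = 45): continuation = 1/1.01·[0.4667·0.0000 + 0.5333·3.8020] = 2.0076; exercise value = 0.0000 ≤ continuation, so V_0 = 2.0076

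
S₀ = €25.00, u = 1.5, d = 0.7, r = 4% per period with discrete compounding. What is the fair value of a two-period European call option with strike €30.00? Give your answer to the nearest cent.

Risk-neutral probability p = (1 + 0.04 − 0.7)/(1.5 − 0.7) = 0.3400/0.8000 = 0.4250
Terminal stock prices: S_uu = 56.25, S_ud = 26.25, S_dd = 12.25
Terminal payoffs (S − K): max(26.25, 0) = 26.25, max(-3.75, 0) = 0, max(-17.75, 0) = 0
Node u (S = 37.5): V_u = 1/1.04·[0.4250·26.2500 + 0.5750·0.0000] = 10.7272
Node d (S = 17.5): V_d = 1/1.04·[0.4250·0.0000 + 0.5750·0.0000] = 0.0000
Node 0 (S = 25): V_0 = 1/1.04·[0.4250·10.7272 + 0.5750·0.0000] = 4.3837

€4.38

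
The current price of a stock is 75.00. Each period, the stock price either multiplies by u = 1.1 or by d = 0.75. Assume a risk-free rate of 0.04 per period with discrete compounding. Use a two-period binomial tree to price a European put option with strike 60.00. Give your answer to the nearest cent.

0.48

Risk-neutral probability p = (1 + 0.04 − 0.75)/(1.1 − 0.75) = 0.2900/0.3500 = 0.8286
Terminal stock prices: S_uu = 90.75, S_ud = 61.88, S_dd = 42.19
Terminal payoffs (K − S): max(-30.75, 0) = 0, max(-1.875, 0) = 0, max(17.81, 0) = 17.81
Node u (S = 82.5): V_u = 1/1.04·[0.8286·0.0000 + 0.1714·0.0000] = 0.0000
Node d (S = 56.25): V_d = 1/1.04·[0.8286·0.0000 + 0.1714·17.8125] = 2.9361
Node 0 (S = 75): V_0 = 1/1.04·[0.8286·0.0000 + 0.1714·2.9361] = 0.4840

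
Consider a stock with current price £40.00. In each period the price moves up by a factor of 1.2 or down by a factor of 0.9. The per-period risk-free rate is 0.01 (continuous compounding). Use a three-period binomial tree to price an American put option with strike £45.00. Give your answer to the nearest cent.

£6.70

Risk-neutral probability p = (e^0.01 − 0.9)/(1.2 − 0.9) = 0.1101/0.3000 = 0.3668
Terminal stock prices: S_uuu = 69.12, S_uud = 51.84, S_udd = 38.88, S_ddd = 29.16
Terminal payoffs (K − S): max(-24.12, 0) = 0, max(-6.84, 0) = 0, max(6.12, 0) = 6.12, max(15.84, 0) = 15.84
Node uu (S = 57.6): continuation = e^(−0.01)·[0.3668·0.0000 + 0.6332·0.0000] = 0.0000; exercise value = 0.0000 ≤ continuation, so V_uu = 0.0000
Node ud (S = 43.2): continuation = e^(−0.01)·[0.3668·0.0000 + 0.6332·6.1200] = 3.8364; exercise value = 1.8000 ≤ continuation, so V_ud = 3.8364
Node dd (S = 32.4): continuation = e^(−0.01)·[0.3668·6.1200 + 0.6332·15.8400] = 12.1522; exercise value = 12.6000 > continuation, so V_dd = 12.6000 (exercise)
Node u (S = 48): continuation = e^(−0.01)·[0.3668·0.0000 + 0.6332·3.8364] = 2.4049; exercise value = 0.0000 ≤ continuation, so V_u = 2.4049
Node d (S = 36): continuation = e^(−0.01)·[0.3668·3.8364 + 0.6332·12.6000] = 9.2918; exercise value = 9.0000 ≤ continuation, so V_d = 9.2918
Node 0 (S = 40): continuation = e^(−0.01)·[0.3668·2.4049 + 0.6332·9.2918] = 6.6982; exercise value = 5.0000 ≤ continuation, so V_0 = 6.6982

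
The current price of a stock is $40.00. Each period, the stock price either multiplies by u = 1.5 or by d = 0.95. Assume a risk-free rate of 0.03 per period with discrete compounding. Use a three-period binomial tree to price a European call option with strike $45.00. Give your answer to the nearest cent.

Risk-neutral probability p = (1 + 0.03 − 0.95)/(1.5 − 0.95) = 0.0800/0.5500 = 0.1455
Terminal stock prices: S_uuu = 135, S_uud = 85.5, S_udd = 54.15, S_ddd = 34.29
Terminal payoffs (S − K): max(90, 0) = 90, max(40.5, 0) = 40.5, max(9.15, 0) = 9.15, max(-10.71, 0) = 0
Node uu (S = 90): V_uu = 1/1.03·[0.1455·90.0000 + 0.8545·40.5000] = 46.3107
Node ud (S = 57): V_ud = 1/1.03·[0.1455·40.5000 + 0.8545·9.1500] = 13.3107
Node dd (S = 36.1): V_dd = 1/1.03·[0.1455·9.1500 + 0.8545·0.0000] = 1.2921
Node u (S = 60): V_u = 1/1.03·[0.1455·46.3107 + 0.8545·13.3107] = 17.5832
Node d (S = 38): V_d = 1/1.03·[0.1455·13.3107 + 0.8545·1.2921] = 2.9517
Node 0 (S = 40): V_0 = 1/1.03·[0.1455·17.5832 + 0.8545·2.9517] = 4.9320

$4.93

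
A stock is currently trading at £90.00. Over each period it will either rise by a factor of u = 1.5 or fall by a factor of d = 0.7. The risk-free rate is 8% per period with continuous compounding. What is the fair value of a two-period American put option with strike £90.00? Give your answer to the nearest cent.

Risk-neutral probability p = (e^0.08 − 0.7)/(1.5 − 0.7) = 0.3833/0.8000 = 0.4791
Terminal stock prices: S_uu = 202.5, S_ud = 94.5, S_dd = 44.1
Terminal payoffs (K − S): max(-112.5, 0) = 0, max(-4.5, 0) = 0, max(45.9, 0) = 45.9
Node u (S = 135): continuation = e^(−0.08)·[0.4791·0.0000 + 0.5209·0.0000] = 0.0000; exercise value = 0.0000 ≤ continuation, so V_u = 0.0000
Node d (S = 63): continuation = e^(−0.08)·[0.4791·0.0000 + 0.5209·45.9000] = 22.0707; exercise value = 27.0000 > continuation, so V_d = 27.0000 (exercise)
Node 0 (S = 90): continuation = e^(−0.08)·[0.4791·0.0000 + 0.5209·27.0000] = 12.9828; exercise value = 0.0000 ≤ continuation, so V_0 = 12.9828

£12.98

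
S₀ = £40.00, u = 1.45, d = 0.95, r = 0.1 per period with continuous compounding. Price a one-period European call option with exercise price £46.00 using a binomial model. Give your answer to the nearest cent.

£3.37

Risk-neutral probability p = (e^0.1 − 0.95)/(1.45 − 0.95) = 0.1552/0.5000 = 0.3103
Terminal stock prices: S_u = 58, S_d = 38
Terminal payoffs (S − K): max(12, 0) = 12, max(-8, 0) = 0
Node 0 (S = 40): V_0 = e^(−0.1)·[0.3103·12.0000 + 0.6897·0.0000] = 3.3697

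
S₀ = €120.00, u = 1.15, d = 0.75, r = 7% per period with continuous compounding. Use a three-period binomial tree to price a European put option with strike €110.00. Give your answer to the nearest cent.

€2.73

Risk-neutral probability p = (e^0.07 − 0.75)/(1.15 − 0.75) = 0.3225/0.4000 = 0.8063
Terminal stock prices: S_uuu = 182.5, S_uud = 119, S_udd = 77.62, S_ddd = 50.62
Terminal payoffs (K − S): max(-72.5, 0) = 0, max(-9.025, 0) = 0, max(32.38, 0) = 32.38, max(59.38, 0) = 59.38
Node uu (S = 158.7): V_uu = e^(−0.07)·[0.8063·0.0000 + 0.1937·0.0000] = 0.0000
Node ud (S = 103.5): V_ud = e^(−0.07)·[0.8063·0.0000 + 0.1937·32.3750] = 5.8480
Node dd (S = 67.5): V_dd = e^(−0.07)·[0.8063·32.3750 + 0.1937·59.3750] = 35.0633
Node u (S = 138): V_u = e^(−0.07)·[0.8063·0.0000 + 0.1937·5.8480] = 1.0563
Node d (S = 90): V_d = e^(−0.07)·[0.8063·5.8480 + 0.1937·35.0633] = 10.7298
Node 0 (S = 120): V_0 = e^(−0.07)·[0.8063·1.0563 + 0.1937·10.7298] = 2.7323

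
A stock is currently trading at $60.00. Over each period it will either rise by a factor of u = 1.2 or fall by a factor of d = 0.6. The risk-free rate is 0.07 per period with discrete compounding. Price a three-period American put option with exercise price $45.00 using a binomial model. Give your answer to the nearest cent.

Risk-neutral probability p = (1 + 0.07 − 0.6)/(1.2 − 0.6) = 0.4700/0.6000 = 0.7833
Terminal stock prices: S_uuu = 103.7, S_uud = 51.84, S_udd = 25.92, S_ddd = 12.96
Terminal payoffs (K − S): max(-58.68, 0) = 0, max(-6.84, 0) = 0, max(19.08, 0) = 19.08, max(32.04, 0) = 32.04
Node uu (S = 86.4): continuation = 1/1.07·[0.7833·0.0000 + 0.2167·0.0000] = 0.0000; exercise value = 0.0000 ≤ continuation, so V_uu = 0.0000
Node ud (S = 43.2): continuation = 1/1.07·[0.7833·0.0000 + 0.2167·19.0800] = 3.8636; exercise value = 1.8000 ≤ continuation, so V_ud = 3.8636
Node dd (S = 21.6): continuation = 1/1.07·[0.7833·19.0800 + 0.2167·32.0400] = 20.4561; exercise value = 23.4000 > continuation, so V_dd = 23.4000 (exercise)
Node u (S = 72): continuation = 1/1.07·[0.7833·0.0000 + 0.2167·3.8636] = 0.7823; exercise value = 0.0000 ≤ continuation, so V_u = 0.7823
Node d (S = 36): continuation = 1/1.07·[0.7833·3.8636 + 0.2167·23.4000] = 7.5668; exercise value = 9.0000 > continuation, so V_d = 9.0000 (exercise)
Node 0 (S = 60): continuation = 1/1.07·[0.7833·0.7823 + 0.2167·9.0000] = 2.3952; exercise value = 0.0000 ≤ continuation, so V_0 = 2.3952

$2.40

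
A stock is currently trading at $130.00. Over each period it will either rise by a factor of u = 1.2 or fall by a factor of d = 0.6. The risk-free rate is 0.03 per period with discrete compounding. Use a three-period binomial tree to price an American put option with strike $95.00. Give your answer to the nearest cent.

$7.74

Risk-neutral probability p = (1 + 0.03 − 0.6)/(1.2 − 0.6) = 0.4300/0.6000 = 0.7167
Terminal stock prices: S_uuu = 224.6, S_uud = 112.3, S_udd = 56.16, S_ddd = 28.08
Terminal payoffs (K − S): max(-129.6, 0) = 0, max(-17.32, 0) = 0, max(38.84, 0) = 38.84, max(66.92, 0) = 66.92
Node uu (S = 187.2): continuation = 1/1.03·[0.7167·0.0000 + 0.2833·0.0000] = 0.0000; exercise value = 0.0000 ≤ continuation, so V_uu = 0.0000
Node ud (S = 93.6): continuation = 1/1.03·[0.7167·0.0000 + 0.2833·38.8400] = 10.6841; exercise value = 1.4000 ≤ continuation, so V_ud = 10.6841
Node dd (S = 46.8): continuation = 1/1.03·[0.7167·38.8400 + 0.2833·66.9200] = 45.4330; exercise value = 48.2000 > continuation, so V_dd = 48.2000 (exercise)
Node u (S = 156): continuation = 1/1.03·[0.7167·0.0000 + 0.2833·10.6841] = 2.9390; exercise value = 0.0000 ≤ continuation, so V_u = 2.9390
Node d (S = 78): continuation = 1/1.03·[0.7167·10.6841 + 0.2833·48.2000] = 20.6928; exercise value = 17.0000 ≤ continuation, so V_d = 20.6928
Node 0 (S = 130): continuation = 1/1.03·[0.7167·2.9390 + 0.2833·20.6928] = 7.7371; exercise value = 0.0000 ≤ continuation, so V_0 = 7.7371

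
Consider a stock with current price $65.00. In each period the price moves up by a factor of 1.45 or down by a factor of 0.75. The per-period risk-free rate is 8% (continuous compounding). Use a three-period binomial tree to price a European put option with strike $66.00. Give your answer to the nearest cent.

$8.37

Risk-neutral probability p = (e^0.08 − 0.75)/(1.45 − 0.75) = 0.3333/0.7000 = 0.4761
Terminal stock prices: S_uuu = 198.2, S_uud = 102.5, S_udd = 53.02, S_ddd = 27.42
Terminal payoffs (K − S): max(-132.2, 0) = 0, max(-36.5, 0) = 0, max(12.98, 0) = 12.98, max(38.58, 0) = 38.58
Node uu (S = 136.7): V_uu = e^(−0.08)·[0.4761·0.0000 + 0.5239·0.0000] = 0.0000
Node ud (S = 70.69): V_ud = e^(−0.08)·[0.4761·0.0000 + 0.5239·12.9844] = 6.2792
Node dd (S = 36.56): V_dd = e^(−0.08)·[0.4761·12.9844 + 0.5239·38.5781] = 24.3632
Node u (S = 94.25): V_u = e^(−0.08)·[0.4761·0.0000 + 0.5239·6.2792] = 3.0366
Node d (S = 48.75): V_d = e^(−0.08)·[0.4761·6.2792 + 0.5239·24.3632] = 14.5418
Node 0 (S = 65): V_0 = e^(−0.08)·[0.4761·3.0366 + 0.5239·14.5418] = 8.3670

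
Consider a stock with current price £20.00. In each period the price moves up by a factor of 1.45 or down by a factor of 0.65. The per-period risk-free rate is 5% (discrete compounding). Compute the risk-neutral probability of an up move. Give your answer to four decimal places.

p = 0.5000

Risk-neutral probability p = (1 + 0.05 − 0.65)/(1.45 − 0.65) = 0.4000/0.8000 = 0.5000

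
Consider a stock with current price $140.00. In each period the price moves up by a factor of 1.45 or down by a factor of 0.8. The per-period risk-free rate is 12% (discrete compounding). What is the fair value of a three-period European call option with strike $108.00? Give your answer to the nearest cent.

$66.51

Risk-neutral probability p = (1 + 0.12 − 0.8)/(1.45 − 0.8) = 0.3200/0.6500 = 0.4923
Terminal stock prices: S_uuu = 426.8, S_uud = 235.5, S_udd = 129.9, S_ddd = 71.68
Terminal payoffs (S − K): max(318.8, 0) = 318.8, max(127.5, 0) = 127.5, max(21.92, 0) = 21.92, max(-36.32, 0) = 0
Node uu (S = 294.4): V_uu = 1/1.12·[0.4923·318.8075 + 0.5077·127.4800] = 197.9214
Node ud (S = 162.4): V_ud = 1/1.12·[0.4923·127.4800 + 0.5077·21.9200] = 65.9714
Node dd (S = 89.6): V_dd = 1/1.12·[0.4923·21.9200 + 0.5077·0.0000] = 9.6352
Node u (S = 203): V_u = 1/1.12·[0.4923·197.9214 + 0.5077·65.9714] = 116.9031
Node d (S = 112): V_d = 1/1.12·[0.4923·65.9714 + 0.5077·9.6352] = 33.3660
Node 0 (S = 140): V_0 = 1/1.12·[0.4923·116.9031 + 0.5077·33.3660] = 66.5107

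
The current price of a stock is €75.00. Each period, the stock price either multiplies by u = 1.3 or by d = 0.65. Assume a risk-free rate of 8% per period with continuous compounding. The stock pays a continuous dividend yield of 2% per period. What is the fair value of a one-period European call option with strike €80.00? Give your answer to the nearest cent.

€10.24

Per-period risk-free factor R = e^0.08 = 1.0833; dividend-adjusted growth = e^(0.08−0.02) = 1.0618.
Risk-neutral probability p = (1.0618 − 0.65)/(1.3 − 0.65) = 0.4118/0.6500 = 0.6336
Terminal stock prices: S_u = 97.5, S_d = 48.75
Terminal payoffs (S − K): max(17.5, 0) = 17.5, max(-31.25, 0) = 0
Node 0 (S = 75): V_0 = e^(−0.08)·[0.6336·17.5000 + 0.3664·0.0000] = 10.2354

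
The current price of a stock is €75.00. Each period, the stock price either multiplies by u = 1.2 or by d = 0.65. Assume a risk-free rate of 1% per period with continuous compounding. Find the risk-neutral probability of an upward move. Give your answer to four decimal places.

Risk-neutral probability p = (e^0.01 − 0.65)/(1.2 − 0.65) = 0.3601/0.5500 = 0.6546

p = 0.6546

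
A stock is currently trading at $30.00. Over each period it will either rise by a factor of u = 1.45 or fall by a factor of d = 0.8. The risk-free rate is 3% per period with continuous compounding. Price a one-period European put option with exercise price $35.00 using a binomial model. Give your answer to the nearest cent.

Risk-neutral probability p = (e^0.03 − 0.8)/(1.45 − 0.8) = 0.2305/0.6500 = 0.3545
Terminal stock prices: S_u = 43.5, S_d = 24
Terminal payoffs (K − S): max(-8.5, 0) = 0, max(11, 0) = 11
Node 0 (S = 30): V_0 = e^(−0.03)·[0.3545·0.0000 + 0.6455·11.0000] = 6.8902

$6.89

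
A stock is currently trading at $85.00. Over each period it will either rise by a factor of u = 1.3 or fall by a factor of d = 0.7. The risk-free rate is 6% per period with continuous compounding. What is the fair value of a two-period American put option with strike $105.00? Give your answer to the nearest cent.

$22.88

Risk-neutral probability p = (e^0.06 − 0.7)/(1.3 − 0.7) = 0.3618/0.6000 = 0.6031
Terminal stock prices: S_uu = 143.7, S_ud = 77.35, S_dd = 41.65
Terminal payoffs (K − S): max(-38.65, 0) = 0, max(27.65, 0) = 27.65, max(63.35, 0) = 63.35
Node u (S = 110.5): continuation = e^(−0.06)·[0.6031·0.0000 + 0.3969·27.6500] = 10.3362; exercise value = 0.0000 ≤ continuation, so V_u = 10.3362
Node d (S = 59.5): continuation = e^(−0.06)·[0.6031·27.6500 + 0.3969·63.3500] = 39.3853; exercise value = 45.5000 > continuation, so V_d = 45.5000 (exercise)
Node 0 (S = 85): continuation = e^(−0.06)·[0.6031·10.3362 + 0.3969·45.5000] = 22.8793; exercise value = 20.0000 ≤ continuation, so V_0 = 22.8793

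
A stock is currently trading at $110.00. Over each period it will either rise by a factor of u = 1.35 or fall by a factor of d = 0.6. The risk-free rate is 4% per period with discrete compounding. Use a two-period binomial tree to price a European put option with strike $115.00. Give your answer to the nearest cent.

Risk-neutral probability p = (1 + 0.04 − 0.6)/(1.35 − 0.6) = 0.4400/0.7500 = 0.5867
Terminal stock prices: S_uu = 200.5, S_ud = 89.1, S_dd = 39.6
Terminal payoffs (K − S): max(-85.48, 0) = 0, max(25.9, 0) = 25.9, max(75.4, 0) = 75.4
Node u (S = 148.5): V_u = 1/1.04·[0.5867·0.0000 + 0.4133·25.9000] = 10.2936
Node d (S = 66): V_d = 1/1.04·[0.5867·25.9000 + 0.4133·75.4000] = 44.5769
Node 0 (S = 110): V_0 = 1/1.04·[0.5867·10.2936 + 0.4133·44.5769] = 23.5231

$23.52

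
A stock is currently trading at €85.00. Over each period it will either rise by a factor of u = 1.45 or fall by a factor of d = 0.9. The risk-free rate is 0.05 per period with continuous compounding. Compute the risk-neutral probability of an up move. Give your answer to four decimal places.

Risk-neutral probability p = (e^0.05 − 0.9)/(1.45 − 0.9) = 0.1513/0.5500 = 0.2750

p = 0.2750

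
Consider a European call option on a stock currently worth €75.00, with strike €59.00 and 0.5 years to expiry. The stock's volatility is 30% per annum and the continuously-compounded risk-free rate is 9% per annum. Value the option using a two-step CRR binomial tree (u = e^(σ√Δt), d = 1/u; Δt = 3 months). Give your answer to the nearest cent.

CRR parameters: u = e^(σ√Δt) = e^(0.3·√0.25) = 1.1618, d = 1/u = 0.8607
Per-period rate: rΔt = 0.09·0.25 = 0.0225, so R = e^0.0225 = 1.0228
Risk-neutral probability p = (e^0.0225 − 0.8607)/(1.1618 − 0.8607) = 0.1620/0.3011 = 0.5381
Terminal stock prices: S_uu = 101.2, S_ud = 75, S_dd = 55.56
Terminal payoffs (S − K): max(42.24, 0) = 42.24, max(16, 0) = 16, max(-3.439, 0) = 0
Node u (S = 87.14): V_u = e^(−0.0225)·[0.5381·42.2394 + 0.4619·16.0000] = 29.4502
Node d (S = 64.55): V_d = e^(−0.0225)·[0.5381·16.0000 + 0.4619·0.0000] = 8.4186
Node 0 (S = 75): V_0 = e^(−0.0225)·[0.5381·29.4502 + 0.4619·8.4186] = 19.2974

€19.30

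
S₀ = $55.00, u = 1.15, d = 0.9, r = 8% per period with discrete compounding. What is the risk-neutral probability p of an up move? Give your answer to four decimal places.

Risk-neutral probability p = (1 + 0.08 − 0.9)/(1.15 − 0.9) = 0.1800/0.2500 = 0.7200

p = 0.7200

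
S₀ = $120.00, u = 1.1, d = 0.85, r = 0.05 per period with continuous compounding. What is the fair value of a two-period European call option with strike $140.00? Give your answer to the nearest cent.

$3.05

Risk-neutral probability p = (e^0.05 − 0.85)/(1.1 − 0.85) = 0.2013/0.2500 = 0.8051
Terminal stock prices: S_uu = 145.2, S_ud = 112.2, S_dd = 86.7
Terminal payoffs (S − K): max(5.2, 0) = 5.2, max(-27.8, 0) = 0, max(-53.3, 0) = 0
Node u (S = 132): V_u = e^(−0.05)·[0.8051·5.2000 + 0.1949·0.0000] = 3.9823
Node d (S = 102): V_d = e^(−0.05)·[0.8051·0.0000 + 0.1949·0.0000] = 0.0000
Node 0 (S = 120): V_0 = e^(−0.05)·[0.8051·3.9823 + 0.1949·0.0000] = 3.0497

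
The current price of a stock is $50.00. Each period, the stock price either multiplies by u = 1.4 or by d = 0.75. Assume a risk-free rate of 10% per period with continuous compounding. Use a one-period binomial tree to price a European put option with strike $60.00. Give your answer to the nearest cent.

$9.23

Risk-neutral probability p = (e^0.1 − 0.75)/(1.4 − 0.75) = 0.3552/0.6500 = 0.5464
Terminal stock prices: S_u = 70, S_d = 37.5
Terminal payoffs (K − S): max(-10, 0) = 0, max(22.5, 0) = 22.5
Node 0 (S = 50): V_0 = e^(−0.1)·[0.5464·0.0000 + 0.4536·22.5000] = 9.2344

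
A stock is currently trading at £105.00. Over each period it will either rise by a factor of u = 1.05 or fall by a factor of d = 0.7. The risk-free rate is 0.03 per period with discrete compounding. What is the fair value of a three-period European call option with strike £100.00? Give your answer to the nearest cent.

£16.53

Risk-neutral probability p = (1 + 0.03 − 0.7)/(1.05 − 0.7) = 0.3300/0.3500 = 0.9429
Terminal stock prices: S_uuu = 121.6, S_uud = 81.03, S_udd = 54.02, S_ddd = 36.01
Terminal payoffs (S − K): max(21.55, 0) = 21.55, max(-18.97, 0) = 0, max(-45.98, 0) = 0, max(-63.99, 0) = 0
Node uu (S = 115.8): V_uu = 1/1.03·[0.9429·21.5506 + 0.0571·0.0000] = 19.7273
Node ud (S = 77.17): V_ud = 1/1.03·[0.9429·0.0000 + 0.0571·0.0000] = 0.0000
Node dd (S = 51.45): V_dd = 1/1.03·[0.9429·0.0000 + 0.0571·0.0000] = 0.0000
Node u (S = 110.2): V_u = 1/1.03·[0.9429·19.7273 + 0.0571·0.0000] = 18.0583
Node d (S = 73.5): V_d = 1/1.03·[0.9429·0.0000 + 0.0571·0.0000] = 0.0000
Node 0 (S = 105): V_0 = 1/1.03·[0.9429·18.0583 + 0.0571·0.0000] = 16.5305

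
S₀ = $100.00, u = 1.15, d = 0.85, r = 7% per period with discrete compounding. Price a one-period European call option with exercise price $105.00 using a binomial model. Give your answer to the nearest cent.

$6.85

Risk-neutral probability p = (1 + 0.07 − 0.85)/(1.15 − 0.85) = 0.2200/0.3000 = 0.7333
Terminal stock prices: S_u = 115, S_d = 85
Terminal payoffs (S − K): max(10, 0) = 10, max(-20, 0) = 0
Node 0 (S = 100): V_0 = 1/1.07·[0.7333·10.0000 + 0.2667·0.0000] = 6.8536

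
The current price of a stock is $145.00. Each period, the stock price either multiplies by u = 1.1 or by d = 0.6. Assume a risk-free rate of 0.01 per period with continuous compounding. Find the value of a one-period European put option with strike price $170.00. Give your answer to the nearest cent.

$23.31

Risk-neutral probability p = (e^0.01 − 0.6)/(1.1 − 0.6) = 0.4101/0.5000 = 0.8201
Terminal stock prices: S_u = 159.5, S_d = 87
Terminal payoffs (K − S): max(10.5, 0) = 10.5, max(83, 0) = 83
Node 0 (S = 145): V_0 = e^(−0.01)·[0.8201·10.5000 + 0.1799·83.0000] = 23.3085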